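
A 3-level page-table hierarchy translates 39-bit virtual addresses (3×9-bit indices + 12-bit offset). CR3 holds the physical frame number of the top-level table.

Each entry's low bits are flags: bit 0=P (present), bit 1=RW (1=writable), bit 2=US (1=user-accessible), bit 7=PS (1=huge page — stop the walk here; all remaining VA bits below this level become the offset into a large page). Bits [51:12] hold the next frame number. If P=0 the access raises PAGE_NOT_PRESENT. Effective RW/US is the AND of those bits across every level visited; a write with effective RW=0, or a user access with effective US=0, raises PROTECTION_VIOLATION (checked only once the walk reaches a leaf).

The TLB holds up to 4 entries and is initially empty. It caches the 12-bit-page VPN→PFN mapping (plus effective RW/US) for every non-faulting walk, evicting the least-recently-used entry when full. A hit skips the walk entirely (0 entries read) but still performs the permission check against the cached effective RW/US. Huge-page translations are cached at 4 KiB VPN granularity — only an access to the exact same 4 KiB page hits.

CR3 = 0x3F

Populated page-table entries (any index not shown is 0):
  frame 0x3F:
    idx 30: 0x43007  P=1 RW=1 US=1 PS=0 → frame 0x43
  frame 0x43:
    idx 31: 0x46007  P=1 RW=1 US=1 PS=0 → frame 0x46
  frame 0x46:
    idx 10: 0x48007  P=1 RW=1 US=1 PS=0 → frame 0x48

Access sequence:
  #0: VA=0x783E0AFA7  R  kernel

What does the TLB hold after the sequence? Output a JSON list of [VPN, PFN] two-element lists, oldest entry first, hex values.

Per-access translation:
#0 VA=0x783E0AFA7 (r,kernel):
  L0: frame=0x3F idx=30 entry=0x43007 [P=1 RW=1 US=1 PS=0]
  L1: frame=0x43 idx=31 entry=0x46007 [P=1 RW=1 US=1 PS=0]
  L2: frame=0x46 idx=10 entry=0x48007 [P=1 RW=1 US=1 PS=0]
  → PA=0x48FA7  (3 entries read)

TLB: [["0x783E0A", "0x48"]]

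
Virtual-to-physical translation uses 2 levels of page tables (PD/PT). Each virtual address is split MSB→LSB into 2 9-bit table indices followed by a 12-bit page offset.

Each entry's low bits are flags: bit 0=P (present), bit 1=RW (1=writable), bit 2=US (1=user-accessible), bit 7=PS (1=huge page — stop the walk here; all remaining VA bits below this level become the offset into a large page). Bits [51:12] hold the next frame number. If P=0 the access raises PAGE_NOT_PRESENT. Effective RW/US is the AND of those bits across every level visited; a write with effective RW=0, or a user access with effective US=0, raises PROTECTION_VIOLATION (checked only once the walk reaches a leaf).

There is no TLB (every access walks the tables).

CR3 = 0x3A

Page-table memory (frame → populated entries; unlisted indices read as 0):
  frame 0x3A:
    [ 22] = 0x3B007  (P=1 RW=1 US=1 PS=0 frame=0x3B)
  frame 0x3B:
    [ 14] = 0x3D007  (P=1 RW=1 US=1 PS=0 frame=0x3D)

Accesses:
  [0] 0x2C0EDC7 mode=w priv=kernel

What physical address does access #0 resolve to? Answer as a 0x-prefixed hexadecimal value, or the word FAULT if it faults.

Walk each access:
#0 VA=0x2C0EDC7 (w,kernel):
  L0 @0x3A[22] → 0x3B007  P=1,RW=1,US=1,PS=0
  L1 @0x3B[14] → 0x3D007  P=1,RW=1,US=1,PS=0
  ⇒ phys 0x3DDC7  [2 reads]

Access #0 PA: 0x3DDC7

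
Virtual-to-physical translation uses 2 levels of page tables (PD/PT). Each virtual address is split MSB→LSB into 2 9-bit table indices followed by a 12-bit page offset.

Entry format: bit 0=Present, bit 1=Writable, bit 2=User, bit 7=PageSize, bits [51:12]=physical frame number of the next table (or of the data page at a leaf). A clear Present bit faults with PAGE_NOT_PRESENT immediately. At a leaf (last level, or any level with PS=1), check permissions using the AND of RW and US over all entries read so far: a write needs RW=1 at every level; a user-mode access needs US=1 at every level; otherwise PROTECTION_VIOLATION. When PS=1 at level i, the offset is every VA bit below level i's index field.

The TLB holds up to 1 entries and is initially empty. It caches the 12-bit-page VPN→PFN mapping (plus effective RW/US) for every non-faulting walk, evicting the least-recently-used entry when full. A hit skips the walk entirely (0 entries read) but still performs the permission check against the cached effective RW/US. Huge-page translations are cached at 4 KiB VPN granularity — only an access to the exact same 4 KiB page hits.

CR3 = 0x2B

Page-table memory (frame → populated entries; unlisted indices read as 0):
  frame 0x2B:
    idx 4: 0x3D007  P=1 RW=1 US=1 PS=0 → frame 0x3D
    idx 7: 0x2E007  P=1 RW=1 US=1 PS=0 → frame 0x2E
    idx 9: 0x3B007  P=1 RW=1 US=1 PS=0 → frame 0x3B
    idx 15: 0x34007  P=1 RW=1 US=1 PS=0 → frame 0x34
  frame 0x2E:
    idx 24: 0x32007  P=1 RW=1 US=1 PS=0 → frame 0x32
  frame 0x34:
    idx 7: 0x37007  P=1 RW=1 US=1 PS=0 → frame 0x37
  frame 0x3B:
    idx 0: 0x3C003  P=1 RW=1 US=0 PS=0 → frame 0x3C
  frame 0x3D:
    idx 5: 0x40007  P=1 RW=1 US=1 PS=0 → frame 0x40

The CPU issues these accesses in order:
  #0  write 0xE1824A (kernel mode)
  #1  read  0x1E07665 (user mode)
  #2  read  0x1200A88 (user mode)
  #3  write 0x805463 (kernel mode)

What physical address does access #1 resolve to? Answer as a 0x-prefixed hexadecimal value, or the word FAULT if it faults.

Per-access translation:
#0 VA=0xE1824A (w,kernel):
  lvl0: tbl 0x2B, slot 7 ⇒ 0x2E007 (P1/RW1/US1/PS0)
  lvl1: tbl 0x2E, slot 24 ⇒ 0x32007 (P1/RW1/US1/PS0)
  ⇒ phys 0x3224A  [2 reads]
#1 VA=0x1E07665 (r,user):
  lvl0: tbl 0x2B, slot 15 ⇒ 0x34007 (P1/RW1/US1/PS0)
  lvl1: tbl 0x34, slot 7 ⇒ 0x37007 (P1/RW1/US1/PS0)
  ⇒ phys 0x37665  [2 reads]
#2 VA=0x1200A88 (r,user):
  lvl0: tbl 0x2B, slot 9 ⇒ 0x3B007 (P1/RW1/US1/PS0)
  lvl1: tbl 0x3B, slot 0 ⇒ 0x3C003 (P1/RW1/US0/PS0)
  ⇒ fault: PROTECTION_VIOLATION  — 2 lookups
#3 VA=0x805463 (w,kernel):
  lvl0: tbl 0x2B, slot 4 ⇒ 0x3D007 (P1/RW1/US1/PS0)
  lvl1: tbl 0x3D, slot 5 ⇒ 0x40007 (P1/RW1/US1/PS0)
  ⇒ phys 0x40463  [2 reads]

Access #1 PA: 0x37665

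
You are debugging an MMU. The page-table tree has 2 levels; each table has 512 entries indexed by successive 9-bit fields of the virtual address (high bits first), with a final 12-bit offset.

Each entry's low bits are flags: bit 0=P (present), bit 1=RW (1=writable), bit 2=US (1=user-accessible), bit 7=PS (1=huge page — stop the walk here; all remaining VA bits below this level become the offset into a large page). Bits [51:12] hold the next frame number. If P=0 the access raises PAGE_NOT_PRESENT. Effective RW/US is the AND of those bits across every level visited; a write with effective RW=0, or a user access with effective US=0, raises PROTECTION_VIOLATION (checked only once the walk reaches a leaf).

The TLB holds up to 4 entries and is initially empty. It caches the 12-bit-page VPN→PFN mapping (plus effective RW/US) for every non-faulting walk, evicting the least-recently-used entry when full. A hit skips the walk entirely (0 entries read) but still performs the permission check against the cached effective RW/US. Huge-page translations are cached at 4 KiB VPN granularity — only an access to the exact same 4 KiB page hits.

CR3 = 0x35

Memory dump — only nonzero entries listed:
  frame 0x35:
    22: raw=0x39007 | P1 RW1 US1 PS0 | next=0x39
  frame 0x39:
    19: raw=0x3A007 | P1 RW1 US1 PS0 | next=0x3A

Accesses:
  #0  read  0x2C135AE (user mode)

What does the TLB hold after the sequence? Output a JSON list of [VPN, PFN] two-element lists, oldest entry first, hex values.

Per-access translation:
#0 VA=0x2C135AE (r,user):
  lvl0: tbl 0x35, slot 22 ⇒ 0x39007 (P1/RW1/US1/PS0)
  lvl1: tbl 0x39, slot 19 ⇒ 0x3A007 (P1/RW1/US1/PS0)
  ⇒ phys 0x3A5AE  [2 reads]

TLB: [["0x2C13", "0x3A"]]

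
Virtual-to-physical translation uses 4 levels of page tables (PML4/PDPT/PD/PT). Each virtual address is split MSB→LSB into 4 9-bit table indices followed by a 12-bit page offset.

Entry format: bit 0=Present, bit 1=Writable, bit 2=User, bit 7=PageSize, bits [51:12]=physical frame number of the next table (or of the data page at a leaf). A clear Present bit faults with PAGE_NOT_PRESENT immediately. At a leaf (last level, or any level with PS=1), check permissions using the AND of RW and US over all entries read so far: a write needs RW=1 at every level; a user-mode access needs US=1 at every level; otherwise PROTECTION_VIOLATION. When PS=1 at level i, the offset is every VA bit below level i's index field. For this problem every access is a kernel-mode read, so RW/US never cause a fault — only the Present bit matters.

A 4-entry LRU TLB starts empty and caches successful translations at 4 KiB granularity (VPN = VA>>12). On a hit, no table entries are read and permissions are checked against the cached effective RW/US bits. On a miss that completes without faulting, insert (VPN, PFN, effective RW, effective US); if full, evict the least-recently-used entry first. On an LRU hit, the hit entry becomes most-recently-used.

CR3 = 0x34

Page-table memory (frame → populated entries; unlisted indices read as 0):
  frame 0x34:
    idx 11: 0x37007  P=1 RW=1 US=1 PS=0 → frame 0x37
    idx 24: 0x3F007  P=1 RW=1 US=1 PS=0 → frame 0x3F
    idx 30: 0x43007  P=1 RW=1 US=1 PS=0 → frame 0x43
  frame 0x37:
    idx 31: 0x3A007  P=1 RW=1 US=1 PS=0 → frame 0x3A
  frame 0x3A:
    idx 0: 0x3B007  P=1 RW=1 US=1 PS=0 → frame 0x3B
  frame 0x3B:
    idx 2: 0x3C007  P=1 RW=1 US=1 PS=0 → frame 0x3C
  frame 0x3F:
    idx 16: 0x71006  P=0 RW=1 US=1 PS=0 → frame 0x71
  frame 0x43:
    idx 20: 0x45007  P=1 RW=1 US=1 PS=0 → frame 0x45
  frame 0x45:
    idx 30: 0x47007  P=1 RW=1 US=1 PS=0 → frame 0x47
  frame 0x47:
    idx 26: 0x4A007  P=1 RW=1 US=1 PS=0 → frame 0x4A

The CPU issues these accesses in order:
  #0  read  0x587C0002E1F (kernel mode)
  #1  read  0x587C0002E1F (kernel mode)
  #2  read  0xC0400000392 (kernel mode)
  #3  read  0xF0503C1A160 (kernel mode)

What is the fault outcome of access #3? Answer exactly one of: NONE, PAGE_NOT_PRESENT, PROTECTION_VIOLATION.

Per-access translation:
#0 VA=0x587C0002E1F (r,kernel):
  L0 @0x34[11] → 0x37007  P=1,RW=1,US=1,PS=0
  L1 @0x37[31] → 0x3A007  P=1,RW=1,US=1,PS=0
  L2 @0x3A[0] → 0x3B007  P=1,RW=1,US=1,PS=0
  L3 @0x3B[2] → 0x3C007  P=1,RW=1,US=1,PS=0
  ⇒ phys 0x3CE1F  [4 reads]
#1 VA=0x587C0002E1F (r,kernel):
  TLB hit vpn=0x587C0002 → PA=0x3CE1F
#2 VA=0xC0400000392 (r,kernel):
  L0 @0x34[24] → 0x3F007  P=1,RW=1,US=1,PS=0
  L1 @0x3F[16] → 0x71006  P=0,RW=1,US=1,PS=0
  ✗ PAGE_NOT_PRESENT  [2 reads]
#3 VA=0xF0503C1A160 (r,kernel):
  L0 @0x34[30] → 0x43007  P=1,RW=1,US=1,PS=0
  L1 @0x43[20] → 0x45007  P=1,RW=1,US=1,PS=0
  L2 @0x45[30] → 0x47007  P=1,RW=1,US=1,PS=0
  L3 @0x47[26] → 0x4A007  P=1,RW=1,US=1,PS=0
  ⇒ phys 0x4A160  [4 reads]

Access #3 fault: NONE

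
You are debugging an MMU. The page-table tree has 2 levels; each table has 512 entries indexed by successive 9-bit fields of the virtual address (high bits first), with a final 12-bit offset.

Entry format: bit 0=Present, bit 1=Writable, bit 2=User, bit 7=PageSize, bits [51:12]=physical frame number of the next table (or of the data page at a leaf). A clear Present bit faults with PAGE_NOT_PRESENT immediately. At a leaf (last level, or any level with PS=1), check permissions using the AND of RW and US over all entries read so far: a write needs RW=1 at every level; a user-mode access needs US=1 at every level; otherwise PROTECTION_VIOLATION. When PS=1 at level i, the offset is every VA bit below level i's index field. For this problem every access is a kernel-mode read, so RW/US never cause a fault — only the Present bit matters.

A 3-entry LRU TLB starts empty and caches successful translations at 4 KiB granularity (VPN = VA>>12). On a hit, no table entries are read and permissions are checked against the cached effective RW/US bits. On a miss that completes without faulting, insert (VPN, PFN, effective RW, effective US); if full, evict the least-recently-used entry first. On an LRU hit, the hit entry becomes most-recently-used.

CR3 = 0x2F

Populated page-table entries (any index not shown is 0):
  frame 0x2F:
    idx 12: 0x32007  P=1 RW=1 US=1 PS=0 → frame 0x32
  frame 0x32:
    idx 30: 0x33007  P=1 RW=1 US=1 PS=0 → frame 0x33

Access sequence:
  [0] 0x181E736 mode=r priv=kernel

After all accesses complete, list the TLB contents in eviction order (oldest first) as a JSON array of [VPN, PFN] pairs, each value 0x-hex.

Walk each access:
#0 VA=0x181E736 (r,kernel):
  lvl0: tbl 0x2F, slot 12 ⇒ 0x32007 (P1/RW1/US1/PS0)
  lvl1: tbl 0x32, slot 30 ⇒ 0x33007 (P1/RW1/US1/PS0)
  → PA=0x33736  (2 entries read)

TLB: [["0x181E", "0x33"]]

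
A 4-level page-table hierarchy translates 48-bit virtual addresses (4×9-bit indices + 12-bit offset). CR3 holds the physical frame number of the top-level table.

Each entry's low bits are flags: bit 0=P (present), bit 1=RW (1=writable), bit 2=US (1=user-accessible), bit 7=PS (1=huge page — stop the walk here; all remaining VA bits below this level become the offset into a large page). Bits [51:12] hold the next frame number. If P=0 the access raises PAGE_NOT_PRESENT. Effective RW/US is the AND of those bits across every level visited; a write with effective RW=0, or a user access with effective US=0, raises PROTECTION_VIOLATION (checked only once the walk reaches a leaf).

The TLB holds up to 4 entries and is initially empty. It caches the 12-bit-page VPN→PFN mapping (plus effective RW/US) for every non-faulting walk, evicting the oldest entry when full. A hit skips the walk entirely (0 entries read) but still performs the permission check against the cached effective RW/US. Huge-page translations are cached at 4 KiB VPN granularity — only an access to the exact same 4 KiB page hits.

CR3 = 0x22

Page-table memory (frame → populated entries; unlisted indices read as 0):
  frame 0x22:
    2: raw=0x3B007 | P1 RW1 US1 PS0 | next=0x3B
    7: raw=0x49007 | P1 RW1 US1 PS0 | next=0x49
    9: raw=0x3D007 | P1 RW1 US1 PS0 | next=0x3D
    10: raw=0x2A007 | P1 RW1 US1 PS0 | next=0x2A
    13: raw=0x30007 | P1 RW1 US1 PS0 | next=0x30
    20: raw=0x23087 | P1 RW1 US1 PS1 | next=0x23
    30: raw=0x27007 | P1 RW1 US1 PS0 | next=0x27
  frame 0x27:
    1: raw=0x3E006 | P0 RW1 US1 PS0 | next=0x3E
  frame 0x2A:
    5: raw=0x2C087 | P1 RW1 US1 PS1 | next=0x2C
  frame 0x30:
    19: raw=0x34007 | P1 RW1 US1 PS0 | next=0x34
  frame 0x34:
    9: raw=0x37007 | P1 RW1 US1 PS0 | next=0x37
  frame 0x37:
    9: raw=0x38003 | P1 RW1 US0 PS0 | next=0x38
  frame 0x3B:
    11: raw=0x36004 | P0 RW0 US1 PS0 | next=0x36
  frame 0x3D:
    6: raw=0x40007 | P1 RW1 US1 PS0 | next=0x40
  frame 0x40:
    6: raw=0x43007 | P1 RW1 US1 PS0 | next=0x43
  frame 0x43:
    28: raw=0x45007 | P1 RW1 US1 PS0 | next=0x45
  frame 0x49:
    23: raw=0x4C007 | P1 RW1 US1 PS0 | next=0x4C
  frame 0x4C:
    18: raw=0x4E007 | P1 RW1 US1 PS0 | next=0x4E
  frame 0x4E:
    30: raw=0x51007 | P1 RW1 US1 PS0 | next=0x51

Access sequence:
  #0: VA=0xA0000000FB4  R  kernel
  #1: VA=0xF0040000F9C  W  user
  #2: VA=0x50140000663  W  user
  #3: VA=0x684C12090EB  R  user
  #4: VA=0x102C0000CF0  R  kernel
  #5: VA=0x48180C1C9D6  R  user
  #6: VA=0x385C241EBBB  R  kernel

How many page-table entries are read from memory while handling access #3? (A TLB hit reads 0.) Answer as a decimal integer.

Walk each access:
#0 VA=0xA0000000FB4 (r,kernel):
  L0: frame=0x22 idx=20 entry=0x23087 [P=1 RW=1 US=1 PS=1]
  ✓ 0x23FB4 (huge @L0)  — 1 lookups
#1 VA=0xF0040000F9C (w,user):
  L0: frame=0x22 idx=30 entry=0x27007 [P=1 RW=1 US=1 PS=0]
  L1: frame=0x27 idx=1 entry=0x3E006 [P=0 RW=1 US=1 PS=0]
  ⇒ fault: PAGE_NOT_PRESENT  — 2 lookups
#2 VA=0x50140000663 (w,user):
  L0: frame=0x22 idx=10 entry=0x2A007 [P=1 RW=1 US=1 PS=0]
  L1: frame=0x2A idx=5 entry=0x2C087 [P=1 RW=1 US=1 PS=1]
  ✓ 0x2C663 (huge @L1)  — 2 lookups
#3 VA=0x684C12090EB (r,user):
  L0: frame=0x22 idx=13 entry=0x30007 [P=1 RW=1 US=1 PS=0]
  L1: frame=0x30 idx=19 entry=0x34007 [P=1 RW=1 US=1 PS=0]
  L2: frame=0x34 idx=9 entry=0x37007 [P=1 RW=1 US=1 PS=0]
  L3: frame=0x37 idx=9 entry=0x38003 [P=1 RW=1 US=0 PS=0]
  ⇒ fault: PROTECTION_VIOLATION  — 4 lookups
#4 VA=0x102C0000CF0 (r,kernel):
  L0: frame=0x22 idx=2 entry=0x3B007 [P=1 RW=1 US=1 PS=0]
  L1: frame=0x3B idx=11 entry=0x36004 [P=0 RW=0 US=1 PS=0]
  ⇒ fault: PAGE_NOT_PRESENT  — 2 lookups
#5 VA=0x48180C1C9D6 (r,user):
  L0: frame=0x22 idx=9 entry=0x3D007 [P=1 RW=1 US=1 PS=0]
  L1: frame=0x3D idx=6 entry=0x40007 [P=1 RW=1 US=1 PS=0]
  L2: frame=0x40 idx=6 entry=0x43007 [P=1 RW=1 US=1 PS=0]
  L3: frame=0x43 idx=28 entry=0x45007 [P=1 RW=1 US=1 PS=0]
  ✓ 0x459D6  — 4 lookups
#6 VA=0x385C241EBBB (r,kernel):
  L0: frame=0x22 idx=7 entry=0x49007 [P=1 RW=1 US=1 PS=0]
  L1: frame=0x49 idx=23 entry=0x4C007 [P=1 RW=1 US=1 PS=0]
  L2: frame=0x4C idx=18 entry=0x4E007 [P=1 RW=1 US=1 PS=0]
  L3: frame=0x4E idx=30 entry=0x51007 [P=1 RW=1 US=1 PS=0]
  ✓ 0x51BBB  — 4 lookups

Entries read for #3: 4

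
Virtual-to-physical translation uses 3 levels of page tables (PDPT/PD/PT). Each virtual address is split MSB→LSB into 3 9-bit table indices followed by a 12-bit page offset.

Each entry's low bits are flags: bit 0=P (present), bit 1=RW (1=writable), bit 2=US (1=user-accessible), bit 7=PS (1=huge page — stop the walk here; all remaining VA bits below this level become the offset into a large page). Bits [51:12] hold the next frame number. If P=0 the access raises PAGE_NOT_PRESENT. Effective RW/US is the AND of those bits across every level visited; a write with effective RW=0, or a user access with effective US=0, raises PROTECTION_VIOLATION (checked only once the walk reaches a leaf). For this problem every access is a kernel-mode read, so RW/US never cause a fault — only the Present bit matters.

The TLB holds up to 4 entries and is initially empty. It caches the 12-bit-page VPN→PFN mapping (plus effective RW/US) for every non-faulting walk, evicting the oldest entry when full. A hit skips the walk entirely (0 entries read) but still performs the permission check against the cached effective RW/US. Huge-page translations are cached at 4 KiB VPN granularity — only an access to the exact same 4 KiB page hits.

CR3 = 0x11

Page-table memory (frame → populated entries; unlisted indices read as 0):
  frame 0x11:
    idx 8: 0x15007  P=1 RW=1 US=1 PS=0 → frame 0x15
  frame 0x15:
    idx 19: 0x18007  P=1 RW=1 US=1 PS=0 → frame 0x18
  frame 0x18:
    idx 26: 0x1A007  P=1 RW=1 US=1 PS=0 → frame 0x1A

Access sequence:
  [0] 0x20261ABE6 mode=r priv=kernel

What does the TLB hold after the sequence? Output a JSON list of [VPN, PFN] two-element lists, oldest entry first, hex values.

Trace:
#0 VA=0x20261ABE6 (r,kernel):
  L0 @0x11[8] → 0x15007  P=1,RW=1,US=1,PS=0
  L1 @0x15[19] → 0x18007  P=1,RW=1,US=1,PS=0
  L2 @0x18[26] → 0x1A007  P=1,RW=1,US=1,PS=0
  ✓ 0x1ABE6  — 3 lookups

TLB: [["0x20261A", "0x1A"]]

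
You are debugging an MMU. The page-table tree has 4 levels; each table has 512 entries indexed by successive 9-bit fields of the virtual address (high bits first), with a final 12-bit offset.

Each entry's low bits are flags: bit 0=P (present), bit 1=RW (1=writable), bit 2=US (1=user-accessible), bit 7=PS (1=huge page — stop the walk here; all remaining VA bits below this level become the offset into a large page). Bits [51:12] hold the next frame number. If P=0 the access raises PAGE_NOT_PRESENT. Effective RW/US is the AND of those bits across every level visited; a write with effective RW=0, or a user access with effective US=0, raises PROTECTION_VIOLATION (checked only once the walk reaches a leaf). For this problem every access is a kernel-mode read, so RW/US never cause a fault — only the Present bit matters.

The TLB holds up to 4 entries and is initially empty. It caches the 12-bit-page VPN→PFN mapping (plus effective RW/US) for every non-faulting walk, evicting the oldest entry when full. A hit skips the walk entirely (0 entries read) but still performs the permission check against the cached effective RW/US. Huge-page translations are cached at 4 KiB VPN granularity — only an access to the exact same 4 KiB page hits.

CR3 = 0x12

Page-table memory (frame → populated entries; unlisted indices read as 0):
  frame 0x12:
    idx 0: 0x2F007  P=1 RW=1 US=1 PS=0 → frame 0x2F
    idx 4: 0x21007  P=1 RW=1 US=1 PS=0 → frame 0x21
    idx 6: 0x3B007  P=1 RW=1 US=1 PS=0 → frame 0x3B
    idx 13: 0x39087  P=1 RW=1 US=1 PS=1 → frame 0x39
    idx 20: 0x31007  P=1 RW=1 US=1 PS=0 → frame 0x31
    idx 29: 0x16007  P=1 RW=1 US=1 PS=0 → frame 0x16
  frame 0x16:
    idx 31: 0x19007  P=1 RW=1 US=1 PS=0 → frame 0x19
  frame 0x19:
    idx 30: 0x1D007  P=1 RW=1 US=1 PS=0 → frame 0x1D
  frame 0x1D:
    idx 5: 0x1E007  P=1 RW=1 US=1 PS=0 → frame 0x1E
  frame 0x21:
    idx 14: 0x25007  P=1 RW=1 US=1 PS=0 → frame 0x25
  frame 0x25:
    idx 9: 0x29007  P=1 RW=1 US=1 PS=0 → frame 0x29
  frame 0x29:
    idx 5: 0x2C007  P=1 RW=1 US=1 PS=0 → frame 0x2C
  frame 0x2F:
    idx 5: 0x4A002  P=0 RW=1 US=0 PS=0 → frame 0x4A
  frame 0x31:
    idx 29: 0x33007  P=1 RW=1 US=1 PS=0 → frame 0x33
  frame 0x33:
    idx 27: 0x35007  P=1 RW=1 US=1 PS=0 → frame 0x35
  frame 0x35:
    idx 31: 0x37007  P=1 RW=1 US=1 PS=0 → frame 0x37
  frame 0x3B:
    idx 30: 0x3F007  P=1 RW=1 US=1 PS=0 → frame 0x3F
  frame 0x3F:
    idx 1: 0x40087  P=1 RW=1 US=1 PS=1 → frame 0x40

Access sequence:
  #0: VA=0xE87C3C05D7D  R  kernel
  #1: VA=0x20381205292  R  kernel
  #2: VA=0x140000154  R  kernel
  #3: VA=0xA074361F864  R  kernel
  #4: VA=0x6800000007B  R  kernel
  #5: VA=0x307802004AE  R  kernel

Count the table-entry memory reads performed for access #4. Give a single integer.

Per-access translation:
#0 VA=0xE87C3C05D7D (r,kernel):
  [0] read 0x12 idx=29: raw=0x16007 flags P=1 W=1 U=1 S=0
  [1] read 0x16 idx=31: raw=0x19007 flags P=1 W=1 U=1 S=0
  [2] read 0x19 idx=30: raw=0x1D007 flags P=1 W=1 U=1 S=0
  [3] read 0x1D idx=5: raw=0x1E007 flags P=1 W=1 U=1 S=0
  ⇒ phys 0x1ED7D  [4 reads]
#1 VA=0x20381205292 (r,kernel):
  [0] read 0x12 idx=4: raw=0x21007 flags P=1 W=1 U=1 S=0
  [1] read 0x21 idx=14: raw=0x25007 flags P=1 W=1 U=1 S=0
  [2] read 0x25 idx=9: raw=0x29007 flags P=1 W=1 U=1 S=0
  [3] read 0x29 idx=5: raw=0x2C007 flags P=1 W=1 U=1 S=0
  ⇒ phys 0x2C292  [4 reads]
#2 VA=0x140000154 (r,kernel):
  [0] read 0x12 idx=0: raw=0x2F007 flags P=1 W=1 U=1 S=0
  [1] read 0x2F idx=5: raw=0x4A002 flags P=0 W=1 U=0 S=0
  ✗ PAGE_NOT_PRESENT  [2 reads]
#3 VA=0xA074361F864 (r,kernel):
  [0] read 0x12 idx=20: raw=0x31007 flags P=1 W=1 U=1 S=0
  [1] read 0x31 idx=29: raw=0x33007 flags P=1 W=1 U=1 S=0
  [2] read 0x33 idx=27: raw=0x35007 flags P=1 W=1 U=1 S=0
  [3] read 0x35 idx=31: raw=0x37007 flags P=1 W=1 U=1 S=0
  ⇒ phys 0x37864  [4 reads]
#4 VA=0x6800000007B (r,kernel):
  [0] read 0x12 idx=13: raw=0x39087 flags P=1 W=1 U=1 S=1
  ⇒ phys 0x3907B (huge @L0)  [1 reads]
#5 VA=0x307802004AE (r,kernel):
  [0] read 0x12 idx=6: raw=0x3B007 flags P=1 W=1 U=1 S=0
  [1] read 0x3B idx=30: raw=0x3F007 flags P=1 W=1 U=1 S=0
  [2] read 0x3F idx=1: raw=0x40087 flags P=1 W=1 U=1 S=1
  ⇒ phys 0x404AE (huge @L2)  [3 reads]

Entries read for #4: 1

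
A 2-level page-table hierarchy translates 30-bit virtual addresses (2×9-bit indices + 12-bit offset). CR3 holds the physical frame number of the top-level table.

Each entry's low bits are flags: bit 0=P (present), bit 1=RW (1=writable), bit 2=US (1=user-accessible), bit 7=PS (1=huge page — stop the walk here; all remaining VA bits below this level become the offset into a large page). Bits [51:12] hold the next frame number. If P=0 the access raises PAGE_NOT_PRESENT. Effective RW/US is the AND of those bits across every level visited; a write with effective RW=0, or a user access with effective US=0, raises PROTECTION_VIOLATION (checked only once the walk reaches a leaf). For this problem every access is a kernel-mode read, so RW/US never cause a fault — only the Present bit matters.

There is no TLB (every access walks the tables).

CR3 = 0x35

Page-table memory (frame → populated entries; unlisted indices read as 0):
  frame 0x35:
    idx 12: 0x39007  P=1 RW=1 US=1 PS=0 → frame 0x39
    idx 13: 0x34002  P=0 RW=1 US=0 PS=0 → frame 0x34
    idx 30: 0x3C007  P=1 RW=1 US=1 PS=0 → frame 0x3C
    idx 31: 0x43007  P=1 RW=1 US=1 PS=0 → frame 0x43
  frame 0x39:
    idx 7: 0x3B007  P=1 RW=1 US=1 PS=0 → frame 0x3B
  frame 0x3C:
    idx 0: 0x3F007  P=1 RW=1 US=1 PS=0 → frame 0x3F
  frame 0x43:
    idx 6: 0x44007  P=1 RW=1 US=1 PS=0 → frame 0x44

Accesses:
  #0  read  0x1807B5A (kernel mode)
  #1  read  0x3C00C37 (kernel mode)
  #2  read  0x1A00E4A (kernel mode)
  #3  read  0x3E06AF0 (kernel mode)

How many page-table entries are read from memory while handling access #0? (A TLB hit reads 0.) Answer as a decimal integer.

Per-access translation:
#0 VA=0x1807B5A (r,kernel):
  lvl0: tbl 0x35, slot 12 ⇒ 0x39007 (P1/RW1/US1/PS0)
  lvl1: tbl 0x39, slot 7 ⇒ 0x3B007 (P1/RW1/US1/PS0)
  ✓ 0x3BB5A  — 2 lookups
#1 VA=0x3C00C37 (r,kernel):
  lvl0: tbl 0x35, slot 30 ⇒ 0x3C007 (P1/RW1/US1/PS0)
  lvl1: tbl 0x3C, slot 0 ⇒ 0x3F007 (P1/RW1/US1/PS0)
  ✓ 0x3FC37  — 2 lookups
#2 VA=0x1A00E4A (r,kernel):
  lvl0: tbl 0x35, slot 13 ⇒ 0x34002 (P0/RW1/US0/PS0)
  ⇒ fault: PAGE_NOT_PRESENT  — 1 lookups
#3 VA=0x3E06AF0 (r,kernel):
  lvl0: tbl 0x35, slot 31 ⇒ 0x43007 (P1/RW1/US1/PS0)
  lvl1: tbl 0x43, slot 6 ⇒ 0x44007 (P1/RW1/US1/PS0)
  ✓ 0x44AF0  — 2 lookups

Entries read for #0: 2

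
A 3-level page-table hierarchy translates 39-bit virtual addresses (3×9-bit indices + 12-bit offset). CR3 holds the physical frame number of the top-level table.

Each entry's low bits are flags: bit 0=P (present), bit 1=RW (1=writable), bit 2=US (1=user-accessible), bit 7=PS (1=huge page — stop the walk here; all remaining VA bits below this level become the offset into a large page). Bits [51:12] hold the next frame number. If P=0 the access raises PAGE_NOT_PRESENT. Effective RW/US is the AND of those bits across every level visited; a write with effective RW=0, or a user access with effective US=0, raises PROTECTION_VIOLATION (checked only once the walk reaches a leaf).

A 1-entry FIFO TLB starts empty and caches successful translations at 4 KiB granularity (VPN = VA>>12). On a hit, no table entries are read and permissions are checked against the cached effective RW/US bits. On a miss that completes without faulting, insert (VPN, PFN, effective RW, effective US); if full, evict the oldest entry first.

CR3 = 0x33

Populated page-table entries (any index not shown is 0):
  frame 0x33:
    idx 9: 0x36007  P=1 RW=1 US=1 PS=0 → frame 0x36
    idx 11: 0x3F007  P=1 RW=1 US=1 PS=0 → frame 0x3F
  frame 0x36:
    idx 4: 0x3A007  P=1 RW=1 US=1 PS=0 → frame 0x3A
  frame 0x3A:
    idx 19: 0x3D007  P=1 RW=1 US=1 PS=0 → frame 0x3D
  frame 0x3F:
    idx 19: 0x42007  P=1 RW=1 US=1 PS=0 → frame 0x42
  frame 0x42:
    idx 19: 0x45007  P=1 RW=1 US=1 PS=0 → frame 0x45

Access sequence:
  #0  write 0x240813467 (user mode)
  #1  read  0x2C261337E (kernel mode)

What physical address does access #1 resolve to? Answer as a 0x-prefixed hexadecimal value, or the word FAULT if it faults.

Walk each access:
#0 VA=0x240813467 (w,user):
  [0] read 0x33 idx=9: raw=0x36007 flags P=1 W=1 U=1 S=0
  [1] read 0x36 idx=4: raw=0x3A007 flags P=1 W=1 U=1 S=0
  [2] read 0x3A idx=19: raw=0x3D007 flags P=1 W=1 U=1 S=0
  ⇒ phys 0x3D467  [3 reads]
#1 VA=0x2C261337E (r,kernel):
  [0] read 0x33 idx=11: raw=0x3F007 flags P=1 W=1 U=1 S=0
  [1] read 0x3F idx=19: raw=0x42007 flags P=1 W=1 U=1 S=0
  [2] read 0x42 idx=19: raw=0x45007 flags P=1 W=1 U=1 S=0
  ⇒ phys 0x4537E  [3 reads]

Access #1 PA: 0x4537E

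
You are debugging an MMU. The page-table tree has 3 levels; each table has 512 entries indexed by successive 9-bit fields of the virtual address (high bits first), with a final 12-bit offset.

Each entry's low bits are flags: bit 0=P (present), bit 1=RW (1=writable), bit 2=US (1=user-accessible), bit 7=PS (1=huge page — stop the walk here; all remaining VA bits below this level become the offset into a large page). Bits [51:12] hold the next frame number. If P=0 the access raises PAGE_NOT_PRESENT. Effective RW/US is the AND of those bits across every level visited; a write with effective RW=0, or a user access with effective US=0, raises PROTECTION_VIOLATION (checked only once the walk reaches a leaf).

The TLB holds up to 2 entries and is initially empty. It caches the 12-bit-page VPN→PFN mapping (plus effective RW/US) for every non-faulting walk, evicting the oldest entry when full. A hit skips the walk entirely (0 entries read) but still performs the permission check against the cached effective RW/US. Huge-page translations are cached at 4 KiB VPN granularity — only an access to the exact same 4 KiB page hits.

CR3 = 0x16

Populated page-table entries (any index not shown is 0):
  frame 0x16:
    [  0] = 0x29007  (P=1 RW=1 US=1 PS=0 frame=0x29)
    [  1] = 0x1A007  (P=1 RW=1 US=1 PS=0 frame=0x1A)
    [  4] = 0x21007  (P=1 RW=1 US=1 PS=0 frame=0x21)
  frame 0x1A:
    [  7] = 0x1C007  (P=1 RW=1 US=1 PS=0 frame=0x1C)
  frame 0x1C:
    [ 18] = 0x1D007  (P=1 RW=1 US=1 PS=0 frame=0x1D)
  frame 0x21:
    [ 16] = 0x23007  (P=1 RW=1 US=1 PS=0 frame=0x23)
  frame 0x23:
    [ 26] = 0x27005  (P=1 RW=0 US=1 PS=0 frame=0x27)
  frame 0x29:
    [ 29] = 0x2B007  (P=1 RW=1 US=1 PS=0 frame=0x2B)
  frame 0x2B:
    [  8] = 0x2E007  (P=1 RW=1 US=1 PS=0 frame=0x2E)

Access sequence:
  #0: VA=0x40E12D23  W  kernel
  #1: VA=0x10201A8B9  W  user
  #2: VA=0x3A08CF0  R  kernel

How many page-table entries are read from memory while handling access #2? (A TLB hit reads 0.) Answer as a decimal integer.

Per-access translation:
#0 VA=0x40E12D23 (w,kernel):
  [0] read 0x16 idx=1: raw=0x1A007 flags P=1 W=1 U=1 S=0
  [1] read 0x1A idx=7: raw=0x1C007 flags P=1 W=1 U=1 S=0
  [2] read 0x1C idx=18: raw=0x1D007 flags P=1 W=1 U=1 S=0
  → PA=0x1DD23  (3 entries read)
#1 VA=0x10201A8B9 (w,user):
  [0] read 0x16 idx=4: raw=0x21007 flags P=1 W=1 U=1 S=0
  [1] read 0x21 idx=16: raw=0x23007 flags P=1 W=1 U=1 S=0
  [2] read 0x23 idx=26: raw=0x27005 flags P=1 W=0 U=1 S=0
  ⇒ fault: PROTECTION_VIOLATION  — 3 lookups
#2 VA=0x3A08CF0 (r,kernel):
  [0] read 0x16 idx=0: raw=0x29007 flags P=1 W=1 U=1 S=0
  [1] read 0x29 idx=29: raw=0x2B007 flags P=1 W=1 U=1 S=0
  [2] read 0x2B idx=8: raw=0x2E007 flags P=1 W=1 U=1 S=0
  → PA=0x2ECF0  (3 entries read)

Entries read for #2: 3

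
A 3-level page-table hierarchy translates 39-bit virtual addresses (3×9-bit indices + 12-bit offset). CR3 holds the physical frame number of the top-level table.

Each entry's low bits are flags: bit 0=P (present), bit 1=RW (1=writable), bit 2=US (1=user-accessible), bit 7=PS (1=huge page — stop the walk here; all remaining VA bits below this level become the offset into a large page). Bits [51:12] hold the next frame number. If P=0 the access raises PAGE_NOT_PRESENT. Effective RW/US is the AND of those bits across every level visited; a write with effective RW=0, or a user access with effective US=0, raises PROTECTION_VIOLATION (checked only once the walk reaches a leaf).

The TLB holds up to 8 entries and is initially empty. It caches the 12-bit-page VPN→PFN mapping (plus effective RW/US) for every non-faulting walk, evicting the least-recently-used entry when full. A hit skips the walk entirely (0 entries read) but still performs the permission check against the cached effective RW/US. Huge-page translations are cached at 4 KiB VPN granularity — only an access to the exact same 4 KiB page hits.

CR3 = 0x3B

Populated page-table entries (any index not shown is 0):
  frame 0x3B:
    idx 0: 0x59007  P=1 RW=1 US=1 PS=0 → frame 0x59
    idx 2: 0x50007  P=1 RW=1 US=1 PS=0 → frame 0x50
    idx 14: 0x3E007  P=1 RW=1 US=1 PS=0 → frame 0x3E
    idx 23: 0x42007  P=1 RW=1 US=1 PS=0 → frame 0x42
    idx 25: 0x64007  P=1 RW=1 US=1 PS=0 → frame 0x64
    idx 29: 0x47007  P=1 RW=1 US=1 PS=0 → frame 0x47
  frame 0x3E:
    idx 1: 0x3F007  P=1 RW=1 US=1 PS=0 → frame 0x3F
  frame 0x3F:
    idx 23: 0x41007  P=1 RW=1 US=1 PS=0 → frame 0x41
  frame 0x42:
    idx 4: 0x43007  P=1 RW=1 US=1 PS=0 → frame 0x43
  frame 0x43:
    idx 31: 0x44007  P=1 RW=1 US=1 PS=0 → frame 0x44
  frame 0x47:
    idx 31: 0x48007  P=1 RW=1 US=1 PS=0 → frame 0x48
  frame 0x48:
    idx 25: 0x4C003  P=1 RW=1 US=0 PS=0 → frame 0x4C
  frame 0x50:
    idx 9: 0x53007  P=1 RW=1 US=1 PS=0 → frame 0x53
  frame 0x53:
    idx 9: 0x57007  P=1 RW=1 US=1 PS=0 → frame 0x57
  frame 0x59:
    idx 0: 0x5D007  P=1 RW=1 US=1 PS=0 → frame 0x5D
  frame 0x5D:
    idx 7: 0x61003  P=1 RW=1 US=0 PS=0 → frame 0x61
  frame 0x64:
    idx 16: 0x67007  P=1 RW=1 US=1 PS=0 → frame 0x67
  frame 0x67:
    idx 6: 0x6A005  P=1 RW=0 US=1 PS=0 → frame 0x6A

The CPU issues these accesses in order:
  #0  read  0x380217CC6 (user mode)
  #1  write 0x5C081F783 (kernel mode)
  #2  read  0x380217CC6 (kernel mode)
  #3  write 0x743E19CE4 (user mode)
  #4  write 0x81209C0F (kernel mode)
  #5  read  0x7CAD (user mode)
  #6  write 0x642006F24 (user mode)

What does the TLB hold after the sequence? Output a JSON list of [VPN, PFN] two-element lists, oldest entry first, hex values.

Per-access translation:
#0 VA=0x380217CC6 (r,user):
  [0] read 0x3B idx=14: raw=0x3E007 flags P=1 W=1 U=1 S=0
  [1] read 0x3E idx=1: raw=0x3F007 flags P=1 W=1 U=1 S=0
  [2] read 0x3F idx=23: raw=0x41007 flags P=1 W=1 U=1 S=0
  → PA=0x41CC6  (3 entries read)
#1 VA=0x5C081F783 (w,kernel):
  [0] read 0x3B idx=23: raw=0x42007 flags P=1 W=1 U=1 S=0
  [1] read 0x42 idx=4: raw=0x43007 flags P=1 W=1 U=1 S=0
  [2] read 0x43 idx=31: raw=0x44007 flags P=1 W=1 U=1 S=0
  → PA=0x44783  (3 entries read)
#2 VA=0x380217CC6 (r,kernel):
  TLB hit vpn=0x380217 → PA=0x41CC6
#3 VA=0x743E19CE4 (w,user):
  [0] read 0x3B idx=29: raw=0x47007 flags P=1 W=1 U=1 S=0
  [1] read 0x47 idx=31: raw=0x48007 flags P=1 W=1 U=1 S=0
  [2] read 0x48 idx=25: raw=0x4C003 flags P=1 W=1 U=0 S=0
  ✗ PROTECTION_VIOLATION  [3 reads]
#4 VA=0x81209C0F (w,kernel):
  [0] read 0x3B idx=2: raw=0x50007 flags P=1 W=1 U=1 S=0
  [1] read 0x50 idx=9: raw=0x53007 flags P=1 W=1 U=1 S=0
  [2] read 0x53 idx=9: raw=0x57007 flags P=1 W=1 U=1 S=0
  → PA=0x57C0F  (3 entries read)
#5 VA=0x7CAD (r,user):
  [0] read 0x3B idx=0: raw=0x59007 flags P=1 W=1 U=1 S=0
  [1] read 0x59 idx=0: raw=0x5D007 flags P=1 W=1 U=1 S=0
  [2] read 0x5D idx=7: raw=0x61003 flags P=1 W=1 U=0 S=0
  ✗ PROTECTION_VIOLATION  [3 reads]
#6 VA=0x642006F24 (w,user):
  [0] read 0x3B idx=25: raw=0x64007 flags P=1 W=1 U=1 S=0
  [1] read 0x64 idx=16: raw=0x67007 flags P=1 W=1 U=1 S=0
  [2] read 0x67 idx=6: raw=0x6A005 flags P=1 W=0 U=1 S=0
  ✗ PROTECTION_VIOLATION  [3 reads]

TLB: [["0x5C081F", "0x44"], ["0x380217", "0x41"], ["0x81209", "0x57"]]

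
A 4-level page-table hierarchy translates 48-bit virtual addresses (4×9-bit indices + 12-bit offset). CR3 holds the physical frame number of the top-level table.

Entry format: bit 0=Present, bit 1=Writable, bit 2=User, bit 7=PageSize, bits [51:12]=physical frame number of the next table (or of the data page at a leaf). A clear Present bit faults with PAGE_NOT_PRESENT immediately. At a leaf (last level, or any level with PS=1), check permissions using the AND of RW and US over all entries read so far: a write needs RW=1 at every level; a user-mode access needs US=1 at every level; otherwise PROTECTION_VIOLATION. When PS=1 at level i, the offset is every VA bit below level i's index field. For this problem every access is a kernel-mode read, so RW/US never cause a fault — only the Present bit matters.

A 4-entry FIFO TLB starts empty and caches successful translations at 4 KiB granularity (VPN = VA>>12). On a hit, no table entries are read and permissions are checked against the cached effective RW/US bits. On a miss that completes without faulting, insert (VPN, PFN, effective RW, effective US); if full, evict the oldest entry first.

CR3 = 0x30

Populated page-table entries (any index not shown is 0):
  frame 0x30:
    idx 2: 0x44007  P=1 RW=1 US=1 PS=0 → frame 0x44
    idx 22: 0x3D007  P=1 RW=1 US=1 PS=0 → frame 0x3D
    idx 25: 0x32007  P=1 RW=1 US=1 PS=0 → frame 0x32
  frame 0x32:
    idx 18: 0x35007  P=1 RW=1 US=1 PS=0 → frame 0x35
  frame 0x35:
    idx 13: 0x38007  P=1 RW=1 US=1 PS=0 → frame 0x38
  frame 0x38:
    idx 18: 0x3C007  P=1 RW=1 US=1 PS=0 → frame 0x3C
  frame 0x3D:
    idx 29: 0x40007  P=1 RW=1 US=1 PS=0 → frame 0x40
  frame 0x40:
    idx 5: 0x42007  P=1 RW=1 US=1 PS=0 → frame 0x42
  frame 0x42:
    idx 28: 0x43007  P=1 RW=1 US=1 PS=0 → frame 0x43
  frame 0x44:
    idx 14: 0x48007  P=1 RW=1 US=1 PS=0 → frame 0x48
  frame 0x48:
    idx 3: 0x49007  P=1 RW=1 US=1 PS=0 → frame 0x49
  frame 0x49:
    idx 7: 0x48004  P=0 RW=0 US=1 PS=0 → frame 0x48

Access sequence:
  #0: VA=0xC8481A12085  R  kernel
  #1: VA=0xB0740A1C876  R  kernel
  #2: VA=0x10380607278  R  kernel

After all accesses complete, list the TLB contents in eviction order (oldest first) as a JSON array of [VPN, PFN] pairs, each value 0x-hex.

Per-access translation:
#0 VA=0xC8481A12085 (r,kernel):
  L0 @0x30[25] → 0x32007  P=1,RW=1,US=1,PS=0
  L1 @0x32[18] → 0x35007  P=1,RW=1,US=1,PS=0
  L2 @0x35[13] → 0x38007  P=1,RW=1,US=1,PS=0
  L3 @0x38[18] → 0x3C007  P=1,RW=1,US=1,PS=0
  ⇒ phys 0x3C085  [4 reads]
#1 VA=0xB0740A1C876 (r,kernel):
  L0 @0x30[22] → 0x3D007  P=1,RW=1,US=1,PS=0
  L1 @0x3D[29] → 0x40007  P=1,RW=1,US=1,PS=0
  L2 @0x40[5] → 0x42007  P=1,RW=1,US=1,PS=0
  L3 @0x42[28] → 0x43007  P=1,RW=1,US=1,PS=0
  ⇒ phys 0x43876  [4 reads]
#2 VA=0x10380607278 (r,kernel):
  L0 @0x30[2] → 0x44007  P=1,RW=1,US=1,PS=0
  L1 @0x44[14] → 0x48007  P=1,RW=1,US=1,PS=0
  L2 @0x48[3] → 0x49007  P=1,RW=1,US=1,PS=0
  L3 @0x49[7] → 0x48004  P=0,RW=0,US=1,PS=0
  ✗ PAGE_NOT_PRESENT  [4 reads]

TLB: [["0xC8481A12", "0x3C"], ["0xB0740A1C", "0x43"]]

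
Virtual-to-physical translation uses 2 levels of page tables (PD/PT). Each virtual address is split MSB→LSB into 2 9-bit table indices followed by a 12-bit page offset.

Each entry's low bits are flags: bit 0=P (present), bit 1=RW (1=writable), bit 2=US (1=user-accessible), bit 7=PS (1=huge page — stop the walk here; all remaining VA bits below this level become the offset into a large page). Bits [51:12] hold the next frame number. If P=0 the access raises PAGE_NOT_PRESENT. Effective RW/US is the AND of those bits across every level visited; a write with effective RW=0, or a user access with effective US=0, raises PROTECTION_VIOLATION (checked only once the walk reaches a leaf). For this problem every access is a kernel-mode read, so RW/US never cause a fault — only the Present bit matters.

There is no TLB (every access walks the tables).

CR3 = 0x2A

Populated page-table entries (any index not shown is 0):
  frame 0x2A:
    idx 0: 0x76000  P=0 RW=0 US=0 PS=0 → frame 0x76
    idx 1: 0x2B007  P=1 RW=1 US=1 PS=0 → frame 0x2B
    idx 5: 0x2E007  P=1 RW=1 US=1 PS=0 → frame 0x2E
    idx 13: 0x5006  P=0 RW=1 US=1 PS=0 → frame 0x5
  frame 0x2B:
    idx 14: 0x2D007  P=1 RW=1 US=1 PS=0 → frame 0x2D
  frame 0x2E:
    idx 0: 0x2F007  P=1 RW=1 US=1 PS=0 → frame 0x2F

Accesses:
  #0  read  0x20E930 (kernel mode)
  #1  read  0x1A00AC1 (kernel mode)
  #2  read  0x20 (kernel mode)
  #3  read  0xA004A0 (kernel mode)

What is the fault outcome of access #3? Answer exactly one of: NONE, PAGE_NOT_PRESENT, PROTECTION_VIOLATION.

Per-access translation:
#0 VA=0x20E930 (r,kernel):
  [0] read 0x2A idx=1: raw=0x2B007 flags P=1 W=1 U=1 S=0
  [1] read 0x2B idx=14: raw=0x2D007 flags P=1 W=1 U=1 S=0
  ⇒ phys 0x2D930  [2 reads]
#1 VA=0x1A00AC1 (r,kernel):
  [0] read 0x2A idx=13: raw=0x5006 flags P=0 W=1 U=1 S=0
  ✗ PAGE_NOT_PRESENT  [1 reads]
#2 VA=0x20 (r,kernel):
  [0] read 0x2A idx=0: raw=0x76000 flags P=0 W=0 U=0 S=0
  ✗ PAGE_NOT_PRESENT  [1 reads]
#3 VA=0xA004A0 (r,kernel):
  [0] read 0x2A idx=5: raw=0x2E007 flags P=1 W=1 U=1 S=0
  [1] read 0x2E idx=0: raw=0x2F007 flags P=1 W=1 U=1 S=0
  ⇒ phys 0x2F4A0  [2 reads]

Access #3 fault: NONE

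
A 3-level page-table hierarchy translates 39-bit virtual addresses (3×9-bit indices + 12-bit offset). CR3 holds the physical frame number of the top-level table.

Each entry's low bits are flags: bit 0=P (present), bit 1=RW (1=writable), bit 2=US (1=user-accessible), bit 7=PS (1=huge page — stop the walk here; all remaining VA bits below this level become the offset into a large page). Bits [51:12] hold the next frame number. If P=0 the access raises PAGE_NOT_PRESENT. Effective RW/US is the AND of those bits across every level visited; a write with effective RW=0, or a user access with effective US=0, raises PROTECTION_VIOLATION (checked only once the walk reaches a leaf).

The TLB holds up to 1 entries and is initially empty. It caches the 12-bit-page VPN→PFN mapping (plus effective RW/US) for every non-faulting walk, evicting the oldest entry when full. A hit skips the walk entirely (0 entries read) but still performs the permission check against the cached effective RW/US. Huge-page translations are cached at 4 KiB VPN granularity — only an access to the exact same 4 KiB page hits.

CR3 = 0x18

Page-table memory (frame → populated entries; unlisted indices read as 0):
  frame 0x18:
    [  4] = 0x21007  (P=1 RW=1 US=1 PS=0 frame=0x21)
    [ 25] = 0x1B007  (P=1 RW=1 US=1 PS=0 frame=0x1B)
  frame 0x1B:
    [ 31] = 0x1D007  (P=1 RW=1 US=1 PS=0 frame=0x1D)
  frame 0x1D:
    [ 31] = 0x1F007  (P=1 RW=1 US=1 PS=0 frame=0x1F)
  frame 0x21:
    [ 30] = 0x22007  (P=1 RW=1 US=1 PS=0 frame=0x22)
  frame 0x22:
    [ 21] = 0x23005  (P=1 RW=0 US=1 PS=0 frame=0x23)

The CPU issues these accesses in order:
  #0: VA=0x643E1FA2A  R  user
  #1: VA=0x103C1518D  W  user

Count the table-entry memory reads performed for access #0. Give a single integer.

Per-access translation:
#0 VA=0x643E1FA2A (r,user):
  [0] read 0x18 idx=25: raw=0x1B007 flags P=1 W=1 U=1 S=0
  [1] read 0x1B idx=31: raw=0x1D007 flags P=1 W=1 U=1 S=0
  [2] read 0x1D idx=31: raw=0x1F007 flags P=1 W=1 U=1 S=0
  ⇒ phys 0x1FA2A  [3 reads]
#1 VA=0x103C1518D (w,user):
  [0] read 0x18 idx=4: raw=0x21007 flags P=1 W=1 U=1 S=0
  [1] read 0x21 idx=30: raw=0x22007 flags P=1 W=1 U=1 S=0
  [2] read 0x22 idx=21: raw=0x23005 flags P=1 W=0 U=1 S=0
  → PROTECTION_VIOLATION  (3 entries read)

Entries read for #0: 3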